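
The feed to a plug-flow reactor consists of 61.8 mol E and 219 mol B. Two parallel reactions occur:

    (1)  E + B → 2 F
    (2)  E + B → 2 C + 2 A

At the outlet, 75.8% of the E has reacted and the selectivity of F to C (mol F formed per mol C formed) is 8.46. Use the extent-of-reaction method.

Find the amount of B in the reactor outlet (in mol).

Conversion of E: E consumed = 0.758 × 61.8 = 46.84 mol = 1ξ₁ + 1ξ₂.
Selectivity: 2ξ₁ / (2ξ₂) = 8.46 → ξ₁ = 8.46 ξ₂.
Substitute: (1·8.46 + 1) ξ₂ = 46.84 → ξ₂ = 4.952 mol, ξ₁ = 41.89 mol.
Outlet amounts (n = n₀ + Σ ν·ξ):
  E: 61.8 − 1(41.89) − 1(4.952) = 14.96
  B: 219 − 1(41.89) − 1(4.952) = 172.2
  F: 0 + 2(41.89) = 83.79
  C: 0 + 2(4.952) = 9.904
  A: 0 + 2(4.952) = 9.904

172 mol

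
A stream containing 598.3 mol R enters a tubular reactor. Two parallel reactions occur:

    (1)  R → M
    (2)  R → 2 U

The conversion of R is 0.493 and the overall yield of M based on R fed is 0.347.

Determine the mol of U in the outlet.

Yield of M: 1ξ₁ / 598.3 = 0.347 → ξ₁ = 207.6 mol.
Conversion of R: 1ξ₁ + 1ξ₂ = 0.493 × 598.3 = 295 → ξ₂ = 87.35 mol.
Outlet amounts (n = n₀ + Σ ν·ξ):
  R: 598.3 − 1(207.6) − 1(87.35) = 303.3
  M: 0 + 1(207.6) = 207.6
  U: 0 + 2(87.35) = 174.7

175 mol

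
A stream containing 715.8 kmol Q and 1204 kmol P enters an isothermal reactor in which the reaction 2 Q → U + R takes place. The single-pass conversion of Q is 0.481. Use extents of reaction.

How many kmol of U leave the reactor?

172 kmol

Q reacted = 0.481 × 715.8 = 344.3 kmol; ν_Q = −2, so ξ = 344.3/2 = 172.1 kmol.
Outlet amounts (n = n₀ + ν ξ):
  Q: 715.8 − 2(172.1) = 371.5
  U: 0 + 1(172.1) = 172.1
  R: 0 + 1(172.1) = 172.1
  P: 1204 (inert)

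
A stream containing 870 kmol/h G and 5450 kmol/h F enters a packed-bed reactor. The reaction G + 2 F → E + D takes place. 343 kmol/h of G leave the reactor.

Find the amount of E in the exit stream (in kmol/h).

527 kmol/h

For G: n = n₀ − 1ξ → 343 = 870 − 1ξ, giving ξ = 527 kmol/h.
Outlet amounts (n = n₀ + ν ξ):
  G: 870 − 1(527) = 343
  F: 5450 − 2(527) = 4396
  E: 0 + 1(527) = 527
  D: 0 + 1(527) = 527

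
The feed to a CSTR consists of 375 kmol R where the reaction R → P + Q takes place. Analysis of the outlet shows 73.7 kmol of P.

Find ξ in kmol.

ξ = 73.7 kmol

For P: n = n₀ + 1ξ → 73.7 = 0 + 1ξ, giving ξ = 73.7 kmol.
Outlet amounts (n = n₀ + ν ξ):
  R: 375 − 1(73.7) = 301.3
  P: 0 + 1(73.7) = 73.7
  Q: 0 + 1(73.7) = 73.7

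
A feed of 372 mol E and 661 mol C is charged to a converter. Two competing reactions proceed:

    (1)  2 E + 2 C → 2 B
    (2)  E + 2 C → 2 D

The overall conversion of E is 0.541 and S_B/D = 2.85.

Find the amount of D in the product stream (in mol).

Conversion of E: E consumed = 0.541 × 372 = 201.3 mol = 2ξ₁ + 1ξ₂.
Selectivity: 2ξ₁ / (2ξ₂) = 2.85 → ξ₁ = 2.85 ξ₂.
Substitute: (2·2.85 + 1) ξ₂ = 201.3 → ξ₂ = 30.04 mol, ξ₁ = 85.61 mol.
Outlet amounts (n = n₀ + Σ ν·ξ):
  E: 372 − 2(85.61) − 1(30.04) = 170.7
  C: 661 − 2(85.61) − 2(30.04) = 429.7
  B: 0 + 2(85.61) = 171.2
  D: 0 + 2(30.04) = 60.08

60.1 mol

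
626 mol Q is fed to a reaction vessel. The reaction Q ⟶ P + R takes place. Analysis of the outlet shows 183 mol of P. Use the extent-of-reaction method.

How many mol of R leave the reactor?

183 mol

For P: n = n₀ + 1ξ → 183 = 0 + 1ξ, giving ξ = 183 mol.
Outlet amounts (n = n₀ + ν ξ):
  Q: 626 − 1(183) = 443
  P: 0 + 1(183) = 183
  R: 0 + 1(183) = 183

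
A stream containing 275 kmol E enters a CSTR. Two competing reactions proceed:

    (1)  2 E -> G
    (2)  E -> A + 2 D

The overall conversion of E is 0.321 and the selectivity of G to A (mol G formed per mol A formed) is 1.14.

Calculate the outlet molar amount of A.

26.9 kmol

Conversion of E: E consumed = 0.321 × 275 = 88.28 kmol = 2ξ₁ + 1ξ₂.
Selectivity: 1ξ₁ / (1ξ₂) = 1.14 → ξ₁ = 1.14 ξ₂.
Substitute: (2·1.14 + 1) ξ₂ = 88.28 → ξ₂ = 26.91 kmol, ξ₁ = 30.68 kmol.
Outlet amounts (n = n₀ + Σ ν·ξ):
  E: 275 − 2(30.68) − 1(26.91) = 186.7
  G: 0 + 1(30.68) = 30.68
  A: 0 + 1(26.91) = 26.91
  D: 0 + 2(26.91) = 53.83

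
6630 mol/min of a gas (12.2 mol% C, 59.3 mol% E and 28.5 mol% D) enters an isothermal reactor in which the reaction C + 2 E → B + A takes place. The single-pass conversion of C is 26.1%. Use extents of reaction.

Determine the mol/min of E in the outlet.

3510 mol/min

C reacted = 0.261 × 808.9 = 211.1 mol/min; ν_C = −1, so ξ = 211.1/1 = 211.1 mol/min.
Outlet amounts (n = n₀ + ν ξ):
  C: 808.9 − 1(211.1) = 597.7
  E: 3932 − 2(211.1) = 3509
  B: 0 + 1(211.1) = 211.1
  A: 0 + 1(211.1) = 211.1
  D: 1890 (inert)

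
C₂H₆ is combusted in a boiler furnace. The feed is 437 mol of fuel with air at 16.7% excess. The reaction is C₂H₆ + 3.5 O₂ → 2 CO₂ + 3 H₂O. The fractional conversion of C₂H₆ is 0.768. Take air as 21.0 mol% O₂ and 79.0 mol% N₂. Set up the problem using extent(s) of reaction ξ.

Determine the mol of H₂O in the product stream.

Stoichiometric O₂ = 3.5 × 437 = 1530 mol; O₂ fed = 1530 × 1.167 = 1785 mol.
N₂ fed = 1785 × 79/21 = 6715 mol.
Fuel reacted = 0.768 × 437 → ξ = 335.6 mol.
Outlet (n = n₀ + ν ξ):
  C₂H₆: 437 − 1(335.6) = 101.4
  O₂: 1785 − 3.5(335.6) = 610.3
  N₂: 6715 (inert)
  CO₂: 0 + 2(335.6) = 671.2
  H₂O: 0 + 3(335.6) = 1007

1010 mol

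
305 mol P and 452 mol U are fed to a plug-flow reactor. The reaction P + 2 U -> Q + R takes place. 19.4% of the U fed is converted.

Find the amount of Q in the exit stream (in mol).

43.8 mol

U reacted = 0.194 × 452 = 87.69 mol; ν_U = −2, so ξ = 87.69/2 = 43.84 mol.
Outlet amounts (n = n₀ + ν ξ):
  P: 305 − 1(43.84) = 261.2
  U: 452 − 2(43.84) = 364.3
  Q: 0 + 1(43.84) = 43.84
  R: 0 + 1(43.84) = 43.84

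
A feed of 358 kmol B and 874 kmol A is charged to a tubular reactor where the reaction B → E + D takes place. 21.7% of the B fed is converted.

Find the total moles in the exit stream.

1310 kmol

B reacted = 0.217 × 358 = 77.69 kmol; ν_B = −1, so ξ = 77.69/1 = 77.69 kmol.
Outlet amounts (n = n₀ + ν ξ):
  B: 358 − 1(77.69) = 280.3
  E: 0 + 1(77.69) = 77.69
  D: 0 + 1(77.69) = 77.69
  A: 874 (inert)
Total out = 280.3 + 77.69 + 77.69 + 874 = 1310 kmol.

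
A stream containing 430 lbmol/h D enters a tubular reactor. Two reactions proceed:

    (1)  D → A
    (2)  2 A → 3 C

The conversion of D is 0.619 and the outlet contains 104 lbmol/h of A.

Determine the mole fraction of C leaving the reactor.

Conversion of D: D consumed = 1ξ₁ = 0.619 × 430 → ξ₁ = 266.2 lbmol/h.
A balance: n_A = 0 + 1ξ₁ − 2ξ₂ = 104 → ξ₂ = (1·266.2 − 104)/2 = 81.09 lbmol/h.
Outlet amounts (n = n₀ + Σ ν·ξ):
  D: 430 − 1(266.2) = 163.8
  A: 0 + 1(266.2) − 2(81.09) = 104
  C: 0 + 3(81.09) = 243.3
Total out = 511.1 lbmol/h; y_C = 243.3 / 511.1 = 0.476.

0.476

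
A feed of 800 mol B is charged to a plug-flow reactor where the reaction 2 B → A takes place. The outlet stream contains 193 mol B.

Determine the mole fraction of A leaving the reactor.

0.611

For B: n = n₀ − 2ξ → 193 = 800 − 2ξ, giving ξ = 303.5 mol.
Outlet amounts (n = n₀ + ν ξ):
  B: 800 − 2(303.5) = 193
  A: 0 + 1(303.5) = 303.5
Total out = 496.5 mol; y_A = 303.5 / 496.5 = 0.6113.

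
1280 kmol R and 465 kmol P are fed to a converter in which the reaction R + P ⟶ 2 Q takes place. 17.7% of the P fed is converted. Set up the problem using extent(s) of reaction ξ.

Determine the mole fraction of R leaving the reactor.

P reacted = 0.177 × 465 = 82.3 kmol; ν_P = −1, so ξ = 82.3/1 = 82.3 kmol.
Outlet amounts (n = n₀ + ν ξ):
  R: 1280 − 1(82.3) = 1198
  P: 465 − 1(82.3) = 382.7
  Q: 0 + 2(82.3) = 164.6
Total out = 1745 kmol; y_R = 1198 / 1745 = 0.6864.

0.686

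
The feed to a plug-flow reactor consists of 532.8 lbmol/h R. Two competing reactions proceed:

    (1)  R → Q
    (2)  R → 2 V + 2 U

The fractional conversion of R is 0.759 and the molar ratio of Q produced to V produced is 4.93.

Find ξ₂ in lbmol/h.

Conversion of R: R consumed = 0.759 × 532.8 = 404.4 lbmol/h = 1ξ₁ + 1ξ₂.
Selectivity: 1ξ₁ / (2ξ₂) = 4.93 → ξ₁ = 9.86 ξ₂.
Substitute: (1·9.86 + 1) ξ₂ = 404.4 → ξ₂ = 37.24 lbmol/h, ξ₁ = 367.2 lbmol/h.
Outlet amounts (n = n₀ + Σ ν·ξ):
  R: 532.8 − 1(367.2) − 1(37.24) = 128.4
  Q: 0 + 1(367.2) = 367.2
  V: 0 + 2(37.24) = 74.47
  U: 0 + 2(37.24) = 74.47

ξ₂ = 37.2 lbmol/h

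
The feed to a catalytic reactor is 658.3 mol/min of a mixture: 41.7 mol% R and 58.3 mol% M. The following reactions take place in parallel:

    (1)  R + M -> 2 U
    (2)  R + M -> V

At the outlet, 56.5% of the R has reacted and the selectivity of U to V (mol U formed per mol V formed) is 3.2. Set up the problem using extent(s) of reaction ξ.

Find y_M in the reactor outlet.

0.382

Conversion of R: R consumed = 0.565 × 274.5 = 155.1 mol/min = 1ξ₁ + 1ξ₂.
Selectivity: 2ξ₁ / (1ξ₂) = 3.2 → ξ₁ = 1.6 ξ₂.
Substitute: (1·1.6 + 1) ξ₂ = 155.1 → ξ₂ = 59.65 mol/min, ξ₁ = 95.45 mol/min.
Outlet amounts (n = n₀ + Σ ν·ξ):
  R: 274.5 − 1(95.45) − 1(59.65) = 119.4
  M: 383.8 − 1(95.45) − 1(59.65) = 228.7
  U: 0 + 2(95.45) = 190.9
  V: 0 + 1(59.65) = 59.65
Total out = 598.6 mol/min; y_M = 228.7 / 598.6 = 0.382.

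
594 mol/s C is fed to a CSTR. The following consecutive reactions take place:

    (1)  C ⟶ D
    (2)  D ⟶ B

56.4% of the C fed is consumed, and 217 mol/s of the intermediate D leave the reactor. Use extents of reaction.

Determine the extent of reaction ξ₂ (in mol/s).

ξ₂ = 118 mol/s

Conversion of C: C consumed = 1ξ₁ = 0.564 × 594 → ξ₁ = 335 mol/s.
D balance: n_D = 0 + 1ξ₁ − 1ξ₂ = 217 → ξ₂ = (1·335 − 217)/1 = 118 mol/s.
Outlet amounts (n = n₀ + Σ ν·ξ):
  C: 594 − 1(335) = 259
  D: 0 + 1(335) − 1(118) = 217
  B: 0 + 1(118) = 118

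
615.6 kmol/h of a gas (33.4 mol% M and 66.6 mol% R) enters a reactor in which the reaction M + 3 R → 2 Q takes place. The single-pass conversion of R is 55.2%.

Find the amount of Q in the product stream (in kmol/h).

R reacted = 0.552 × 410 = 226.3 kmol/h; ν_R = −3, so ξ = 226.3/3 = 75.44 kmol/h.
Outlet amounts (n = n₀ + ν ξ):
  M: 205.6 − 1(75.44) = 130.2
  R: 410 − 3(75.44) = 183.7
  Q: 0 + 2(75.44) = 150.9

151 kmol/h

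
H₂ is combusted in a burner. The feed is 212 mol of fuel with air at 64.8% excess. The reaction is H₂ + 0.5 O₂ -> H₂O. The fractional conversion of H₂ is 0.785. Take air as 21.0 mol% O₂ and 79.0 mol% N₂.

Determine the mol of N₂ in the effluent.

657 mol

Stoichiometric O₂ = 0.5 × 212 = 106 mol; O₂ fed = 106 × 1.648 = 174.7 mol.
N₂ fed = 174.7 × 79/21 = 657.2 mol.
Fuel reacted = 0.785 × 212 → ξ = 166.4 mol.
Outlet (n = n₀ + ν ξ):
  H₂: 212 − 1(166.4) = 45.58
  O₂: 174.7 − 0.5(166.4) = 91.48
  N₂: 657.2 (inert)
  H₂O: 0 + 1(166.4) = 166.4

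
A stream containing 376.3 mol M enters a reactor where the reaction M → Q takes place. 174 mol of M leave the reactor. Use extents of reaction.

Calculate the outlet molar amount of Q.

202 mol

For M: n = n₀ − 1ξ → 174 = 376.3 − 1ξ, giving ξ = 202.3 mol.
Outlet amounts (n = n₀ + ν ξ):
  M: 376.3 − 1(202.3) = 174
  Q: 0 + 1(202.3) = 202.3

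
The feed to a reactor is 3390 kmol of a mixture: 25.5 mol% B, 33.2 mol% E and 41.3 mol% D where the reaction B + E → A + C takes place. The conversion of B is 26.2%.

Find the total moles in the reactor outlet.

3390 kmol

B reacted = 0.262 × 864.5 = 226.5 kmol; ν_B = −1, so ξ = 226.5/1 = 226.5 kmol.
Outlet amounts (n = n₀ + ν ξ):
  B: 864.5 − 1(226.5) = 638
  E: 1125 − 1(226.5) = 899
  A: 0 + 1(226.5) = 226.5
  C: 0 + 1(226.5) = 226.5
  D: 1400 (inert)
Total out = 638 + 899 + 226.5 + 226.5 + 1400 = 3390 kmol.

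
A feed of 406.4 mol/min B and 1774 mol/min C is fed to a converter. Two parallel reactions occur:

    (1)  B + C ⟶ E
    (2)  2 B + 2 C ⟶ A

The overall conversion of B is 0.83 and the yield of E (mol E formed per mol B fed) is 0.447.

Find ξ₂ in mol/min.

Yield of E: 1ξ₁ / 406.4 = 0.447 → ξ₁ = 181.7 mol/min.
Conversion of B: 1ξ₁ + 2ξ₂ = 0.83 × 406.4 = 337.3 → ξ₂ = 77.83 mol/min.
Outlet amounts (n = n₀ + Σ ν·ξ):
  B: 406.4 − 1(181.7) − 2(77.83) = 69.09
  C: 1774 − 1(181.7) − 2(77.83) = 1437
  E: 0 + 1(181.7) = 181.7
  A: 0 + 1(77.83) = 77.83

ξ₂ = 77.8 mol/min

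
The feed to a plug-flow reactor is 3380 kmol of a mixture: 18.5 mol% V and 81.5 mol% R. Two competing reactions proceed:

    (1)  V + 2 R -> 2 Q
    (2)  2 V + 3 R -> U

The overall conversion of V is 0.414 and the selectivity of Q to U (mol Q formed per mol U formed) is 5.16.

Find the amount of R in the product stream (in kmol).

2290 kmol

Conversion of V: V consumed = 0.414 × 625.3 = 258.9 kmol = 1ξ₁ + 2ξ₂.
Selectivity: 2ξ₁ / (1ξ₂) = 5.16 → ξ₁ = 2.58 ξ₂.
Substitute: (1·2.58 + 2) ξ₂ = 258.9 → ξ₂ = 56.52 kmol, ξ₁ = 145.8 kmol.
Outlet amounts (n = n₀ + Σ ν·ξ):
  V: 625.3 − 1(145.8) − 2(56.52) = 366.4
  R: 2755 − 2(145.8) − 3(56.52) = 2293
  Q: 0 + 2(145.8) = 291.7
  U: 0 + 1(56.52) = 56.52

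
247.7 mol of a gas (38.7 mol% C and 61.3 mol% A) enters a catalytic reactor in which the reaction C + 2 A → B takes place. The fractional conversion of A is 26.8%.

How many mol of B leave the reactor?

20.3 mol

A reacted = 0.268 × 151.8 = 40.69 mol; ν_A = −2, so ξ = 40.69/2 = 20.35 mol.
Outlet amounts (n = n₀ + ν ξ):
  C: 95.86 − 1(20.35) = 75.51
  A: 151.8 − 2(20.35) = 111.1
  B: 0 + 1(20.35) = 20.35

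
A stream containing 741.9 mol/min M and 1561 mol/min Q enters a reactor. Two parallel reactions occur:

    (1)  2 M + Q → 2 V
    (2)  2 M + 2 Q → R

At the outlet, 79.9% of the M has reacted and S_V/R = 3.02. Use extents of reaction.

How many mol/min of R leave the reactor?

Conversion of M: M consumed = 0.799 × 741.9 = 592.8 mol/min = 2ξ₁ + 2ξ₂.
Selectivity: 2ξ₁ / (1ξ₂) = 3.02 → ξ₁ = 1.51 ξ₂.
Substitute: (2·1.51 + 2) ξ₂ = 592.8 → ξ₂ = 118.1 mol/min, ξ₁ = 178.3 mol/min.
Outlet amounts (n = n₀ + Σ ν·ξ):
  M: 741.9 − 2(178.3) − 2(118.1) = 149.1
  Q: 1561 − 1(178.3) − 2(118.1) = 1147
  V: 0 + 2(178.3) = 356.6
  R: 0 + 1(118.1) = 118.1

118 mol/min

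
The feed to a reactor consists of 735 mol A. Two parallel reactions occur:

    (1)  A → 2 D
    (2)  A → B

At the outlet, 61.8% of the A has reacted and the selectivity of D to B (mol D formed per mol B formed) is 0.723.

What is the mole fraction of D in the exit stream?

Conversion of A: A consumed = 0.618 × 735 = 454.2 mol = 1ξ₁ + 1ξ₂.
Selectivity: 2ξ₁ / (1ξ₂) = 0.723 → ξ₁ = 0.3615 ξ₂.
Substitute: (1·0.3615 + 1) ξ₂ = 454.2 → ξ₂ = 333.6 mol, ξ₁ = 120.6 mol.
Outlet amounts (n = n₀ + Σ ν·ξ):
  A: 735 − 1(120.6) − 1(333.6) = 280.8
  D: 0 + 2(120.6) = 241.2
  B: 0 + 1(333.6) = 333.6
Total out = 855.6 mol; y_D = 241.2 / 855.6 = 0.2819.

0.282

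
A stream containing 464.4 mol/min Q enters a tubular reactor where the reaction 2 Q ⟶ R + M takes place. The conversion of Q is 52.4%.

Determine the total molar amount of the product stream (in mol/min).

Q reacted = 0.524 × 464.4 = 243.3 mol/min; ν_Q = −2, so ξ = 243.3/2 = 121.7 mol/min.
Outlet amounts (n = n₀ + ν ξ):
  Q: 464.4 − 2(121.7) = 221.1
  R: 0 + 1(121.7) = 121.7
  M: 0 + 1(121.7) = 121.7
Total out = 221.1 + 121.7 + 121.7 = 464.4 mol/min.

464 mol/min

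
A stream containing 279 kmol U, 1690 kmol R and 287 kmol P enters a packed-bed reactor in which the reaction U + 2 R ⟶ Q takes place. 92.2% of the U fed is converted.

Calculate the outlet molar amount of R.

U reacted = 0.922 × 279 = 257.2 kmol; ν_U = −1, so ξ = 257.2/1 = 257.2 kmol.
Outlet amounts (n = n₀ + ν ξ):
  U: 279 − 1(257.2) = 21.76
  R: 1690 − 2(257.2) = 1176
  Q: 0 + 1(257.2) = 257.2
  P: 287 (inert)

1180 kmol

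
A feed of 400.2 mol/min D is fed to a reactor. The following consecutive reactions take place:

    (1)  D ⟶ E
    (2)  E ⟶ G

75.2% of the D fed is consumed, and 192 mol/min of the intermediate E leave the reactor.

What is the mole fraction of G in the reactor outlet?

Conversion of D: D consumed = 1ξ₁ = 0.752 × 400.2 → ξ₁ = 301 mol/min.
E balance: n_E = 0 + 1ξ₁ − 1ξ₂ = 192 → ξ₂ = (1·301 − 192)/1 = 109 mol/min.
Outlet amounts (n = n₀ + Σ ν·ξ):
  D: 400.2 − 1(301) = 99.25
  E: 0 + 1(301) − 1(109) = 192
  G: 0 + 1(109) = 109
Total out = 400.2 mol/min; y_G = 109 / 400.2 = 0.2722.

0.272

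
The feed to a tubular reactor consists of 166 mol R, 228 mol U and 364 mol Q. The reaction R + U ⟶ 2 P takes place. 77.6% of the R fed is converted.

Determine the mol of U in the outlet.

R reacted = 0.776 × 166 = 128.8 mol; ν_R = −1, so ξ = 128.8/1 = 128.8 mol.
Outlet amounts (n = n₀ + ν ξ):
  R: 166 − 1(128.8) = 37.18
  U: 228 − 1(128.8) = 99.18
  P: 0 + 2(128.8) = 257.6
  Q: 364 (inert)

99.2 mol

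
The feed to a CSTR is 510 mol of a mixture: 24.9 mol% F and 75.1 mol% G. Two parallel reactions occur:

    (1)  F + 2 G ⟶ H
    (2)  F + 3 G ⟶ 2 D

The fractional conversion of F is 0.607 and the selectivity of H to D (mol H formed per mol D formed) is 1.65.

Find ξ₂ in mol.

ξ₂ = 17.9 mol

Conversion of F: F consumed = 0.607 × 127 = 77.08 mol = 1ξ₁ + 1ξ₂.
Selectivity: 1ξ₁ / (2ξ₂) = 1.65 → ξ₁ = 3.3 ξ₂.
Substitute: (1·3.3 + 1) ξ₂ = 77.08 → ξ₂ = 17.93 mol, ξ₁ = 59.16 mol.
Outlet amounts (n = n₀ + Σ ν·ξ):
  F: 127 − 1(59.16) − 1(17.93) = 49.91
  G: 383 − 2(59.16) − 3(17.93) = 210.9
  H: 0 + 1(59.16) = 59.16
  D: 0 + 2(17.93) = 35.85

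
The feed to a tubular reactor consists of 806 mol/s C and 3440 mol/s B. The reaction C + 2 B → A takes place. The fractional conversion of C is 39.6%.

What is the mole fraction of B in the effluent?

0.777

C reacted = 0.396 × 806 = 319.2 mol/s; ν_C = −1, so ξ = 319.2/1 = 319.2 mol/s.
Outlet amounts (n = n₀ + ν ξ):
  C: 806 − 1(319.2) = 486.8
  B: 3440 − 2(319.2) = 2802
  A: 0 + 1(319.2) = 319.2
Total out = 3608 mol/s; y_B = 2802 / 3608 = 0.7766.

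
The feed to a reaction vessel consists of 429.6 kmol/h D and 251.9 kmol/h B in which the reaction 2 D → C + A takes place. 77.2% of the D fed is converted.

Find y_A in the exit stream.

0.243

D reacted = 0.772 × 429.6 = 331.7 kmol/h; ν_D = −2, so ξ = 331.7/2 = 165.8 kmol/h.
Outlet amounts (n = n₀ + ν ξ):
  D: 429.6 − 2(165.8) = 97.95
  C: 0 + 1(165.8) = 165.8
  A: 0 + 1(165.8) = 165.8
  B: 251.9 (inert)
Total out = 681.5 kmol/h; y_A = 165.8 / 681.5 = 0.2433.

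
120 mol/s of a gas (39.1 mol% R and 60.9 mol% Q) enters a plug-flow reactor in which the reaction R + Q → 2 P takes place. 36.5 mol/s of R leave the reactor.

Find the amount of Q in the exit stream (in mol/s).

For R: n = n₀ − 1ξ → 36.5 = 46.92 − 1ξ, giving ξ = 10.42 mol/s.
Outlet amounts (n = n₀ + ν ξ):
  R: 46.92 − 1(10.42) = 36.5
  Q: 73.08 − 1(10.42) = 62.66
  P: 0 + 2(10.42) = 20.84

62.7 mol/s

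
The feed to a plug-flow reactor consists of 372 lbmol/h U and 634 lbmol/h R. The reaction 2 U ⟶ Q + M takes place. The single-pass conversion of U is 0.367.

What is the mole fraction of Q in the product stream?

U reacted = 0.367 × 372 = 136.5 lbmol/h; ν_U = −2, so ξ = 136.5/2 = 68.26 lbmol/h.
Outlet amounts (n = n₀ + ν ξ):
  U: 372 − 2(68.26) = 235.5
  Q: 0 + 1(68.26) = 68.26
  M: 0 + 1(68.26) = 68.26
  R: 634 (inert)
Total out = 1006 lbmol/h; y_Q = 68.26 / 1006 = 0.06785.

0.0679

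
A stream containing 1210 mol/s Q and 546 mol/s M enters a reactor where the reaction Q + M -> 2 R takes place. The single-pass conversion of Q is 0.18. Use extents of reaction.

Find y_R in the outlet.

0.248

Q reacted = 0.18 × 1210 = 217.8 mol/s; ν_Q = −1, so ξ = 217.8/1 = 217.8 mol/s.
Outlet amounts (n = n₀ + ν ξ):
  Q: 1210 − 1(217.8) = 992.2
  M: 546 − 1(217.8) = 328.2
  R: 0 + 2(217.8) = 435.6
Total out = 1756 mol/s; y_R = 435.6 / 1756 = 0.2481.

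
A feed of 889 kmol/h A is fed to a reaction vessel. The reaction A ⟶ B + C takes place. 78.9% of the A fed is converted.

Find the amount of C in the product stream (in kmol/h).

701 kmol/h

A reacted = 0.789 × 889 = 701.4 kmol/h; ν_A = −1, so ξ = 701.4/1 = 701.4 kmol/h.
Outlet amounts (n = n₀ + ν ξ):
  A: 889 − 1(701.4) = 187.6
  B: 0 + 1(701.4) = 701.4
  C: 0 + 1(701.4) = 701.4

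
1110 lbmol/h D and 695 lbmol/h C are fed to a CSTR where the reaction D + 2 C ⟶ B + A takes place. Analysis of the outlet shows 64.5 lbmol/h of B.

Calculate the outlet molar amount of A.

For B: n = n₀ + 1ξ → 64.5 = 0 + 1ξ, giving ξ = 64.5 lbmol/h.
Outlet amounts (n = n₀ + ν ξ):
  D: 1110 − 1(64.5) = 1046
  C: 695 − 2(64.5) = 566
  B: 0 + 1(64.5) = 64.5
  A: 0 + 1(64.5) = 64.5

64.5 lbmol/h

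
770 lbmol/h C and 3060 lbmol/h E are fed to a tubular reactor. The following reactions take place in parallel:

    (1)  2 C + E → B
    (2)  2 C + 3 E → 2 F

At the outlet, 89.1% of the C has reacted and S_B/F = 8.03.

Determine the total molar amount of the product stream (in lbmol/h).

Conversion of C: C consumed = 0.891 × 770 = 686.1 lbmol/h = 2ξ₁ + 2ξ₂.
Selectivity: 1ξ₁ / (2ξ₂) = 8.03 → ξ₁ = 16.06 ξ₂.
Substitute: (2·16.06 + 2) ξ₂ = 686.1 → ξ₂ = 20.11 lbmol/h, ξ₁ = 322.9 lbmol/h.
Outlet amounts (n = n₀ + Σ ν·ξ):
  C: 770 − 2(322.9) − 2(20.11) = 83.93
  E: 3060 − 1(322.9) − 3(20.11) = 2677
  B: 0 + 1(322.9) = 322.9
  F: 0 + 2(20.11) = 40.22
Total out = 83.93 + 2677 + 322.9 + 40.22 = 3124 lbmol/h.

3120 lbmol/h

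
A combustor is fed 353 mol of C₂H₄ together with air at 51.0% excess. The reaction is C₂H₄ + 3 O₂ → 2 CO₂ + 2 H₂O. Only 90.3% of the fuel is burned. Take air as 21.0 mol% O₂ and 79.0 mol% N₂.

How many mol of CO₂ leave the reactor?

638 mol

Stoichiometric O₂ = 3 × 353 = 1059 mol; O₂ fed = 1059 × 1.510 = 1599 mol.
N₂ fed = 1599 × 79/21 = 6016 mol.
Fuel reacted = 0.903 × 353 → ξ = 318.8 mol.
Outlet (n = n₀ + ν ξ):
  C₂H₄: 353 − 1(318.8) = 34.24
  O₂: 1599 − 3(318.8) = 642.8
  N₂: 6016 (inert)
  CO₂: 0 + 2(318.8) = 637.5
  H₂O: 0 + 2(318.8) = 637.5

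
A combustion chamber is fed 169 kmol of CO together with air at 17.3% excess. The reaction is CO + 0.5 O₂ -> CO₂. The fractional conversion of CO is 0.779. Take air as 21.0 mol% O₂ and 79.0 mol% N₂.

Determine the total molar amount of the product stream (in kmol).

Stoichiometric O₂ = 0.5 × 169 = 84.5 kmol; O₂ fed = 84.5 × 1.173 = 99.12 kmol.
N₂ fed = 99.12 × 79/21 = 372.9 kmol.
Fuel reacted = 0.779 × 169 → ξ = 131.7 kmol.
Outlet (n = n₀ + ν ξ):
  CO: 169 − 1(131.7) = 37.35
  O₂: 99.12 − 0.5(131.7) = 33.29
  N₂: 372.9 (inert)
  CO₂: 0 + 1(131.7) = 131.7
Total out = 37.35 + 33.29 + 372.9 + 131.7 = 575.2 kmol.

575 kmol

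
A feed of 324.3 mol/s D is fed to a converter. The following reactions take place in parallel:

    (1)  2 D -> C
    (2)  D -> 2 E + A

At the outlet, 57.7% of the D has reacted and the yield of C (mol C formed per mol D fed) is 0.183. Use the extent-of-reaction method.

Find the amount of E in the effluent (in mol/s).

Yield of C: 1ξ₁ / 324.3 = 0.183 → ξ₁ = 59.35 mol/s.
Conversion of D: 2ξ₁ + 1ξ₂ = 0.577 × 324.3 = 187.1 → ξ₂ = 68.43 mol/s.
Outlet amounts (n = n₀ + Σ ν·ξ):
  D: 324.3 − 2(59.35) − 1(68.43) = 137.2
  C: 0 + 1(59.35) = 59.35
  E: 0 + 2(68.43) = 136.9
  A: 0 + 1(68.43) = 68.43

137 mol/s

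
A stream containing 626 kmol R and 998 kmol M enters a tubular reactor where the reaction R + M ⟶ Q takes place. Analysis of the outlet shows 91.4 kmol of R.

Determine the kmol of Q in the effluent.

535 kmol

For R: n = n₀ − 1ξ → 91.4 = 626 − 1ξ, giving ξ = 534.6 kmol.
Outlet amounts (n = n₀ + ν ξ):
  R: 626 − 1(534.6) = 91.4
  M: 998 − 1(534.6) = 463.4
  Q: 0 + 1(534.6) = 534.6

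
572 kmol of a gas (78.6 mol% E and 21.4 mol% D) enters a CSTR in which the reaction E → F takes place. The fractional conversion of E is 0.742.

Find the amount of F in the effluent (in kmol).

334 kmol

E reacted = 0.742 × 449.6 = 333.6 kmol; ν_E = −1, so ξ = 333.6/1 = 333.6 kmol.
Outlet amounts (n = n₀ + ν ξ):
  E: 449.6 − 1(333.6) = 116
  F: 0 + 1(333.6) = 333.6
  D: 122.4 (inert)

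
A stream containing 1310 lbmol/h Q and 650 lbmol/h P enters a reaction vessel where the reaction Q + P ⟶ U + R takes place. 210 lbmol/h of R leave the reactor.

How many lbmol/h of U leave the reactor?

210 lbmol/h

For R: n = n₀ + 1ξ → 210 = 0 + 1ξ, giving ξ = 210 lbmol/h.
Outlet amounts (n = n₀ + ν ξ):
  Q: 1310 − 1(210) = 1100
  P: 650 − 1(210) = 440
  U: 0 + 1(210) = 210
  R: 0 + 1(210) = 210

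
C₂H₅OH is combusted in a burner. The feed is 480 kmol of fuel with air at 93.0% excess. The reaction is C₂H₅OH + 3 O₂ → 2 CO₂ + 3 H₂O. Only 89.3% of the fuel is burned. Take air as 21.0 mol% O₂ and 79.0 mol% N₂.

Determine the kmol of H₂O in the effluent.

Stoichiometric O₂ = 3 × 480 = 1440 kmol; O₂ fed = 1440 × 1.930 = 2779 kmol.
N₂ fed = 2779 × 79/21 = 10460 kmol.
Fuel reacted = 0.893 × 480 → ξ = 428.6 kmol.
Outlet (n = n₀ + ν ξ):
  C₂H₅OH: 480 − 1(428.6) = 51.36
  O₂: 2779 − 3(428.6) = 1493
  N₂: 10460 (inert)
  CO₂: 0 + 2(428.6) = 857.3
  H₂O: 0 + 3(428.6) = 1286

1290 kmol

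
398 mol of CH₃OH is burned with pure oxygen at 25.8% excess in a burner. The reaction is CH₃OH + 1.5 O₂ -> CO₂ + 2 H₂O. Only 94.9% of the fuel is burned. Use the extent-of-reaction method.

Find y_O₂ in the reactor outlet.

0.138

Stoichiometric O₂ = 1.5 × 398 = 597 mol; O₂ fed = 597 × 1.258 = 751 mol.
Fuel reacted = 0.949 × 398 → ξ = 377.7 mol.
Outlet (n = n₀ + ν ξ):
  CH₃OH: 398 − 1(377.7) = 20.3
  O₂: 751 − 1.5(377.7) = 184.5
  CO₂: 0 + 1(377.7) = 377.7
  H₂O: 0 + 2(377.7) = 755.4
Total out = 1338 mol; y_O₂ = 184.5 / 1338 = 0.1379.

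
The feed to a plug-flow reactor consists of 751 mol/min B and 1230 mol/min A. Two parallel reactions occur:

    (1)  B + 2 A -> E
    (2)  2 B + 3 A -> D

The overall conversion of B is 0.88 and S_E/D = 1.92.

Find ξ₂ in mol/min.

Conversion of B: B consumed = 0.88 × 751 = 660.9 mol/min = 1ξ₁ + 2ξ₂.
Selectivity: 1ξ₁ / (1ξ₂) = 1.92 → ξ₁ = 1.92 ξ₂.
Substitute: (1·1.92 + 2) ξ₂ = 660.9 → ξ₂ = 168.6 mol/min, ξ₁ = 323.7 mol/min.
Outlet amounts (n = n₀ + Σ ν·ξ):
  B: 751 − 1(323.7) − 2(168.6) = 90.12
  A: 1230 − 2(323.7) − 3(168.6) = 76.83
  E: 0 + 1(323.7) = 323.7
  D: 0 + 1(168.6) = 168.6

ξ₂ = 169 mol/min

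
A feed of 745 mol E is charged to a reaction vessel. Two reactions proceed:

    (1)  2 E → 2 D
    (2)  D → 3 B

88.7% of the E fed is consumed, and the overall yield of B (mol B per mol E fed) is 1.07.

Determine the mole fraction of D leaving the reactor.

0.31

Conversion of E: E consumed = 2ξ₁ = 0.887 × 745 → ξ₁ = 330.4 mol.
Yield of B: 3ξ₂ / 745 = 1.07 → ξ₂ = 265.7 mol.
Outlet amounts (n = n₀ + Σ ν·ξ):
  E: 745 − 2(330.4) = 84.18
  D: 0 + 2(330.4) − 1(265.7) = 395.1
  B: 0 + 3(265.7) = 797.2
Total out = 1276 mol; y_D = 395.1 / 1276 = 0.3095.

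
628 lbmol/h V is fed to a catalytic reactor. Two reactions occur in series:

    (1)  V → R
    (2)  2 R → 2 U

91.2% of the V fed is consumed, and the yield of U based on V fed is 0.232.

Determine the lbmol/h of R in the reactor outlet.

427 lbmol/h

Conversion of V: V consumed = 1ξ₁ = 0.912 × 628 → ξ₁ = 572.7 lbmol/h.
Yield of U: 2ξ₂ / 628 = 0.232 → ξ₂ = 72.85 lbmol/h.
Outlet amounts (n = n₀ + Σ ν·ξ):
  V: 628 − 1(572.7) = 55.26
  R: 0 + 1(572.7) − 2(72.85) = 427
  U: 0 + 2(72.85) = 145.7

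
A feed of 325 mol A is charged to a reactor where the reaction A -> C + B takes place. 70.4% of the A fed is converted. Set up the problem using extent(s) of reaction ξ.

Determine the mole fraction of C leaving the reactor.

A reacted = 0.704 × 325 = 228.8 mol; ν_A = −1, so ξ = 228.8/1 = 228.8 mol.
Outlet amounts (n = n₀ + ν ξ):
  A: 325 − 1(228.8) = 96.2
  C: 0 + 1(228.8) = 228.8
  B: 0 + 1(228.8) = 228.8
Total out = 553.8 mol; y_C = 228.8 / 553.8 = 0.4131.

0.413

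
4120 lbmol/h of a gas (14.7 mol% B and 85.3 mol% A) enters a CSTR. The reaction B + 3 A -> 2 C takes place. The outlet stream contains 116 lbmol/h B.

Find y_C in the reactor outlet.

For B: n = n₀ − 1ξ → 116 = 605.6 − 1ξ, giving ξ = 489.6 lbmol/h.
Outlet amounts (n = n₀ + ν ξ):
  B: 605.6 − 1(489.6) = 116
  A: 3514 − 3(489.6) = 2045
  C: 0 + 2(489.6) = 979.3
Total out = 3141 lbmol/h; y_C = 979.3 / 3141 = 0.3118.

0.312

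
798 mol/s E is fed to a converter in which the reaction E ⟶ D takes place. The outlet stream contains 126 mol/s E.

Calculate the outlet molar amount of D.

672 mol/s

For E: n = n₀ − 1ξ → 126 = 798 − 1ξ, giving ξ = 672 mol/s.
Outlet amounts (n = n₀ + ν ξ):
  E: 798 − 1(672) = 126
  D: 0 + 1(672) = 672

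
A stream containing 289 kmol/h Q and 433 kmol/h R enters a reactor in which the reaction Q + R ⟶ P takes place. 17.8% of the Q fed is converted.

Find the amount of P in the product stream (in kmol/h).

51.4 kmol/h

Q reacted = 0.178 × 289 = 51.44 kmol/h; ν_Q = −1, so ξ = 51.44/1 = 51.44 kmol/h.
Outlet amounts (n = n₀ + ν ξ):
  Q: 289 − 1(51.44) = 237.6
  R: 433 − 1(51.44) = 381.6
  P: 0 + 1(51.44) = 51.44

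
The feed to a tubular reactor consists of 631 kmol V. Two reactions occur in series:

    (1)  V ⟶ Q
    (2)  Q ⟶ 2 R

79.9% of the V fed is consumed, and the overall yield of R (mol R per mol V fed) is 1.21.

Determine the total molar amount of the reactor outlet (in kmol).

Conversion of V: V consumed = 1ξ₁ = 0.799 × 631 → ξ₁ = 504.2 kmol.
Yield of R: 2ξ₂ / 631 = 1.21 → ξ₂ = 381.8 kmol.
Outlet amounts (n = n₀ + Σ ν·ξ):
  V: 631 − 1(504.2) = 126.8
  Q: 0 + 1(504.2) − 1(381.8) = 122.4
  R: 0 + 2(381.8) = 763.5
Total out = 126.8 + 122.4 + 763.5 = 1013 kmol.

1010 kmol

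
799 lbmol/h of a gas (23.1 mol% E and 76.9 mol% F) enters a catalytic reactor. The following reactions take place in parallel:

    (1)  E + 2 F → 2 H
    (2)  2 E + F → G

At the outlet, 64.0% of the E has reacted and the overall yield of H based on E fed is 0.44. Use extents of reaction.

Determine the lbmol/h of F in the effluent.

494 lbmol/h

Yield of H: 2ξ₁ / 184.6 = 0.44 → ξ₁ = 40.61 lbmol/h.
Conversion of E: 1ξ₁ + 2ξ₂ = 0.64 × 184.6 = 118.1 → ξ₂ = 38.76 lbmol/h.
Outlet amounts (n = n₀ + Σ ν·ξ):
  E: 184.6 − 1(40.61) − 2(38.76) = 66.44
  F: 614.4 − 2(40.61) − 1(38.76) = 494.5
  H: 0 + 2(40.61) = 81.21
  G: 0 + 1(38.76) = 38.76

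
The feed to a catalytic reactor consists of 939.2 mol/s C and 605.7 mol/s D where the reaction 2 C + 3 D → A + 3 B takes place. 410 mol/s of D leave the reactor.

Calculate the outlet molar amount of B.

196 mol/s

For D: n = n₀ − 3ξ → 410 = 605.7 − 3ξ, giving ξ = 65.23 mol/s.
Outlet amounts (n = n₀ + ν ξ):
  C: 939.2 − 2(65.23) = 808.7
  D: 605.7 − 3(65.23) = 410
  A: 0 + 1(65.23) = 65.23
  B: 0 + 3(65.23) = 195.7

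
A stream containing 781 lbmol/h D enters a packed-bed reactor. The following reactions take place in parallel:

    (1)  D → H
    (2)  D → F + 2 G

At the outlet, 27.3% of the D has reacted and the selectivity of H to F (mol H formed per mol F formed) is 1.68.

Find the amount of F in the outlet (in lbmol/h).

79.6 lbmol/h

Conversion of D: D consumed = 0.273 × 781 = 213.2 lbmol/h = 1ξ₁ + 1ξ₂.
Selectivity: 1ξ₁ / (1ξ₂) = 1.68 → ξ₁ = 1.68 ξ₂.
Substitute: (1·1.68 + 1) ξ₂ = 213.2 → ξ₂ = 79.56 lbmol/h, ξ₁ = 133.7 lbmol/h.
Outlet amounts (n = n₀ + Σ ν·ξ):
  D: 781 − 1(133.7) − 1(79.56) = 567.8
  H: 0 + 1(133.7) = 133.7
  F: 0 + 1(79.56) = 79.56
  G: 0 + 2(79.56) = 159.1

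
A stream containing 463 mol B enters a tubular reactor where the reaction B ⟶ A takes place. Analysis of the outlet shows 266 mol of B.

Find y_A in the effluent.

For B: n = n₀ − 1ξ → 266 = 463 − 1ξ, giving ξ = 197 mol.
Outlet amounts (n = n₀ + ν ξ):
  B: 463 − 1(197) = 266
  A: 0 + 1(197) = 197
Total out = 463 mol; y_A = 197 / 463 = 0.4255.

0.425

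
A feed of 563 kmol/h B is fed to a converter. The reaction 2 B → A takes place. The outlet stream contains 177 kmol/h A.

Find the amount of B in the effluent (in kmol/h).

209 kmol/h

For A: n = n₀ + 1ξ → 177 = 0 + 1ξ, giving ξ = 177 kmol/h.
Outlet amounts (n = n₀ + ν ξ):
  B: 563 − 2(177) = 209
  A: 0 + 1(177) = 177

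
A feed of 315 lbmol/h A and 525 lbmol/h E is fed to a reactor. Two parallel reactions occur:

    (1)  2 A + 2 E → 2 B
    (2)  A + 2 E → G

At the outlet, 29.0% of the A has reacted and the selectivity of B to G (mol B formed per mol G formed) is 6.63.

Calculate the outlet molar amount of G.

12 lbmol/h

Conversion of A: A consumed = 0.29 × 315 = 91.35 lbmol/h = 2ξ₁ + 1ξ₂.
Selectivity: 2ξ₁ / (1ξ₂) = 6.63 → ξ₁ = 3.315 ξ₂.
Substitute: (2·3.315 + 1) ξ₂ = 91.35 → ξ₂ = 11.97 lbmol/h, ξ₁ = 39.69 lbmol/h.
Outlet amounts (n = n₀ + Σ ν·ξ):
  A: 315 − 2(39.69) − 1(11.97) = 223.7
  E: 525 − 2(39.69) − 2(11.97) = 421.7
  B: 0 + 2(39.69) = 79.38
  G: 0 + 1(11.97) = 11.97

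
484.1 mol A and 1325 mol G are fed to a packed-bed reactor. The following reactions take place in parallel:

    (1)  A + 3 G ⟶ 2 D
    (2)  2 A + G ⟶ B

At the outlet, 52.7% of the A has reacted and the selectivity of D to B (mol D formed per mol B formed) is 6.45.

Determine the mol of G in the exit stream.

Conversion of A: A consumed = 0.527 × 484.1 = 255.1 mol = 1ξ₁ + 2ξ₂.
Selectivity: 2ξ₁ / (1ξ₂) = 6.45 → ξ₁ = 3.225 ξ₂.
Substitute: (1·3.225 + 2) ξ₂ = 255.1 → ξ₂ = 48.83 mol, ξ₁ = 157.5 mol.
Outlet amounts (n = n₀ + Σ ν·ξ):
  A: 484.1 − 1(157.5) − 2(48.83) = 229
  G: 1325 − 3(157.5) − 1(48.83) = 803.8
  D: 0 + 2(157.5) = 314.9
  B: 0 + 1(48.83) = 48.83

804 mol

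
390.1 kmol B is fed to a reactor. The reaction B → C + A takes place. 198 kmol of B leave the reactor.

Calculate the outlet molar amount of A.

192 kmol

For B: n = n₀ − 1ξ → 198 = 390.1 − 1ξ, giving ξ = 192.1 kmol.
Outlet amounts (n = n₀ + ν ξ):
  B: 390.1 − 1(192.1) = 198
  C: 0 + 1(192.1) = 192.1
  A: 0 + 1(192.1) = 192.1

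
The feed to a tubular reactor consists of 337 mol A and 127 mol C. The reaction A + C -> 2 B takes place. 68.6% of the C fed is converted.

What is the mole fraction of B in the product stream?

C reacted = 0.686 × 127 = 87.12 mol; ν_C = −1, so ξ = 87.12/1 = 87.12 mol.
Outlet amounts (n = n₀ + ν ξ):
  A: 337 − 1(87.12) = 249.9
  C: 127 − 1(87.12) = 39.88
  B: 0 + 2(87.12) = 174.2
Total out = 464 mol; y_B = 174.2 / 464 = 0.3755.

0.376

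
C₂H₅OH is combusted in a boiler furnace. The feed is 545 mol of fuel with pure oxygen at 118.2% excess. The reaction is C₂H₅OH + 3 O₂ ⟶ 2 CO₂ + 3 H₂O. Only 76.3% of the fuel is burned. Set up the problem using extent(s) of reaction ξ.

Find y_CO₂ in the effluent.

0.184

Stoichiometric O₂ = 3 × 545 = 1635 mol; O₂ fed = 1635 × 2.182 = 3568 mol.
Fuel reacted = 0.763 × 545 → ξ = 415.8 mol.
Outlet (n = n₀ + ν ξ):
  C₂H₅OH: 545 − 1(415.8) = 129.2
  O₂: 3568 − 3(415.8) = 2320
  CO₂: 0 + 2(415.8) = 831.7
  H₂O: 0 + 3(415.8) = 1248
Total out = 4528 mol; y_CO₂ = 831.7 / 4528 = 0.1837.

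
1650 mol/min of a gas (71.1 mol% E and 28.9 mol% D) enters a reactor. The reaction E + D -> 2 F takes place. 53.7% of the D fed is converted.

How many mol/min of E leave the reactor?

D reacted = 0.537 × 476.9 = 256.1 mol/min; ν_D = −1, so ξ = 256.1/1 = 256.1 mol/min.
Outlet amounts (n = n₀ + ν ξ):
  E: 1173 − 1(256.1) = 917.1
  D: 476.9 − 1(256.1) = 220.8
  F: 0 + 2(256.1) = 512.1

917 mol/min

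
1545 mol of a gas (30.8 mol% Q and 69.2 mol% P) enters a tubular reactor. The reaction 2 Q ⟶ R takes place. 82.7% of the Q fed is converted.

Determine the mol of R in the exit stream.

Q reacted = 0.827 × 475.9 = 393.5 mol; ν_Q = −2, so ξ = 393.5/2 = 196.8 mol.
Outlet amounts (n = n₀ + ν ξ):
  Q: 475.9 − 2(196.8) = 82.32
  R: 0 + 1(196.8) = 196.8
  P: 1069 (inert)

197 mol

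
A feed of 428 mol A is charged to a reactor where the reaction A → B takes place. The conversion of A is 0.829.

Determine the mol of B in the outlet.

A reacted = 0.829 × 428 = 354.8 mol; ν_A = −1, so ξ = 354.8/1 = 354.8 mol.
Outlet amounts (n = n₀ + ν ξ):
  A: 428 − 1(354.8) = 73.19
  B: 0 + 1(354.8) = 354.8

355 mol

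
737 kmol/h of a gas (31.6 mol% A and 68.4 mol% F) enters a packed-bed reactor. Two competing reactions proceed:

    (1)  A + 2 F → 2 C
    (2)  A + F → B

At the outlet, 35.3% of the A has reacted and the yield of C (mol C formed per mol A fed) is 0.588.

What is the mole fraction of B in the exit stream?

0.021

Yield of C: 2ξ₁ / 232.9 = 0.588 → ξ₁ = 68.47 kmol/h.
Conversion of A: 1ξ₁ + 1ξ₂ = 0.353 × 232.9 = 82.21 → ξ₂ = 13.74 kmol/h.
Outlet amounts (n = n₀ + Σ ν·ξ):
  A: 232.9 − 1(68.47) − 1(13.74) = 150.7
  F: 504.1 − 2(68.47) − 1(13.74) = 353.4
  C: 0 + 2(68.47) = 136.9
  B: 0 + 1(13.74) = 13.74
Total out = 654.8 kmol/h; y_B = 13.74 / 654.8 = 0.02098.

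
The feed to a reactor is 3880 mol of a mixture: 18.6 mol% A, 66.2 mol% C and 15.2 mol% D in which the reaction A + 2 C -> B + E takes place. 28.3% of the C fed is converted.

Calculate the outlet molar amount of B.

C reacted = 0.283 × 2569 = 726.9 mol; ν_C = −2, so ξ = 726.9/2 = 363.5 mol.
Outlet amounts (n = n₀ + ν ξ):
  A: 721.7 − 1(363.5) = 358.2
  C: 2569 − 2(363.5) = 1842
  B: 0 + 1(363.5) = 363.5
  E: 0 + 1(363.5) = 363.5
  D: 589.8 (inert)

363 mol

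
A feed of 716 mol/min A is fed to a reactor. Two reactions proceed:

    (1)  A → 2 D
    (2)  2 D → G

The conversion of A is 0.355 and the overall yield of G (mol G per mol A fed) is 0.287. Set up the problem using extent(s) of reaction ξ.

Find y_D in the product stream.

Conversion of A: A consumed = 1ξ₁ = 0.355 × 716 → ξ₁ = 254.2 mol/min.
Yield of G: 1ξ₂ / 716 = 0.287 → ξ₂ = 205.5 mol/min.
Outlet amounts (n = n₀ + Σ ν·ξ):
  A: 716 − 1(254.2) = 461.8
  D: 0 + 2(254.2) − 2(205.5) = 97.38
  G: 0 + 1(205.5) = 205.5
Total out = 764.7 mol/min; y_D = 97.38 / 764.7 = 0.1273.

0.127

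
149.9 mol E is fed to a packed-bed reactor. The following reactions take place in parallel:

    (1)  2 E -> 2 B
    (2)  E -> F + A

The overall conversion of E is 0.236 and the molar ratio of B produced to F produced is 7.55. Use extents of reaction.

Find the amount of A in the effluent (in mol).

Conversion of E: E consumed = 0.236 × 149.9 = 35.38 mol = 2ξ₁ + 1ξ₂.
Selectivity: 2ξ₁ / (1ξ₂) = 7.55 → ξ₁ = 3.775 ξ₂.
Substitute: (2·3.775 + 1) ξ₂ = 35.38 → ξ₂ = 4.138 mol, ξ₁ = 15.62 mol.
Outlet amounts (n = n₀ + Σ ν·ξ):
  E: 149.9 − 2(15.62) − 1(4.138) = 114.5
  B: 0 + 2(15.62) = 31.24
  F: 0 + 1(4.138) = 4.138
  A: 0 + 1(4.138) = 4.138

4.14 mol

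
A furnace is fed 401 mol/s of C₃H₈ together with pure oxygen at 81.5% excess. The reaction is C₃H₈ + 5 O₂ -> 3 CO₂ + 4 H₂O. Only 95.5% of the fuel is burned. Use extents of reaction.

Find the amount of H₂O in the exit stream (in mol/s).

1530 mol/s

Stoichiometric O₂ = 5 × 401 = 2005 mol/s; O₂ fed = 2005 × 1.815 = 3639 mol/s.
Fuel reacted = 0.955 × 401 → ξ = 383 mol/s.
Outlet (n = n₀ + ν ξ):
  C₃H₈: 401 − 1(383) = 18.05
  O₂: 3639 − 5(383) = 1724
  CO₂: 0 + 3(383) = 1149
  H₂O: 0 + 4(383) = 1532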